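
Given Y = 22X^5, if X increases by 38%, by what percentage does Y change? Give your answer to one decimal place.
400.5%

For Y = 22X^5:
If X → X(1 + 0.38)
Then Y → Y · (1 + 0.38)^5
     ≈ Y · 5.0049

Percentage change = ((1 + 0.38)^5 − 1) × 100% ≈ 400.5%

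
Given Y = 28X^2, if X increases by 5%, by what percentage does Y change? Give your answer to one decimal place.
10.3%

For Y = 28X^2:
If X → X(1 + 0.05)
Then Y → Y · (1 + 0.05)^2
     = Y · 1.1025

Percentage change = ((1 + 0.05)^2 − 1) × 100% ≈ 10.3%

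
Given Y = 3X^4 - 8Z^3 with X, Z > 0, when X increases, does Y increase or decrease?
Y increases

Taking the partial derivative:
∂Y/∂X = 12X^3

∂Y/∂X = 12X^3 > 0 (assuming positive values)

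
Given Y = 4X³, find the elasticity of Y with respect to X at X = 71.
Elasticity = 3

Elasticity = (dY/dX) · (X/Y)

dY/dX = 12·X²
At X = 71: dY/dX = 60492, Y = 1431644

Elasticity = 60492 · (71 / 1431644) = 3

Interpretation: for a small percentage change in X, the percentage change in Y is approximately 3.00 times as large.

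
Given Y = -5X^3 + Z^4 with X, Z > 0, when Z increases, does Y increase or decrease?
Y increases

Taking the partial derivative:
∂Y/∂Z = 4Z^3

∂Y/∂Z = 4Z^3 > 0 (assuming positive values)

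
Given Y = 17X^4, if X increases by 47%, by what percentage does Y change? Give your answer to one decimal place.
366.9%

For Y = 17X^4:
If X → X(1 + 0.47)
Then Y → Y · (1 + 0.47)^4
     ≈ Y · 4.6695

Percentage change = ((1 + 0.47)^4 − 1) × 100% ≈ 366.9%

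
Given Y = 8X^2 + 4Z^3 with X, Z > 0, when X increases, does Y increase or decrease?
Y increases

Taking the partial derivative:
∂Y/∂X = 16X

∂Y/∂X = 16X > 0 (assuming positive values)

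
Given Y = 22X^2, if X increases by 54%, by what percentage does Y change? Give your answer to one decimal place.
137.2%

For Y = 22X^2:
If X → X(1 + 0.54)
Then Y → Y · (1 + 0.54)^2
     = Y · 2.3716

Percentage change = ((1 + 0.54)^2 − 1) × 100% ≈ 137.2%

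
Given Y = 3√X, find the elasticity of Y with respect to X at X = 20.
Elasticity = 1/2

Elasticity = (dY/dX) · (X/Y)

dY/dX = 3/(2·√X)
At X = 20: dY/dX = 3·√5/20, Y = 6·√5

Elasticity = (3·√5/20) · (20 / (6·√5)) = 1/2

Interpretation: for a small percentage change in X, the percentage change in Y is approximately 0.50 times as large.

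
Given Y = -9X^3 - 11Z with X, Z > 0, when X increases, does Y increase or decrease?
Y decreases

Taking the partial derivative:
∂Y/∂X = -27X^2

∂Y/∂X = -27X^2 < 0 (assuming positive values)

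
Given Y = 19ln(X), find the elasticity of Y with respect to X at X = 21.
Elasticity = 1/ln(21) ≈ 0.3285

Elasticity = (dY/dX) · (X/Y)

dY/dX = 19/X
At X = 21: dY/dX = 19/21, Y = 19·ln(21)

Elasticity = (19/21) · (21 / (19·ln(21))) = 1/ln(21) ≈ 0.3285

Interpretation: for a small percentage change in X, the percentage change in Y is approximately 0.33 times as large.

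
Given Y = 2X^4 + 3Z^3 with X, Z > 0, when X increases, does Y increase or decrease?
Y increases

Taking the partial derivative:
∂Y/∂X = 8X^3

∂Y/∂X = 8X^3 > 0 (assuming positive values)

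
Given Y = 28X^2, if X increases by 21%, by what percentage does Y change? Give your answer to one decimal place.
46.4%

For Y = 28X^2:
If X → X(1 + 0.21)
Then Y → Y · (1 + 0.21)^2
     = Y · 1.4641

Percentage change = ((1 + 0.21)^2 − 1) × 100% ≈ 46.4%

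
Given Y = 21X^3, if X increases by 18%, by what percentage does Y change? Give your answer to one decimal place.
64.3%

For Y = 21X^3:
If X → X(1 + 0.18)
Then Y → Y · (1 + 0.18)^3
     ≈ Y · 1.6430

Percentage change = ((1 + 0.18)^3 − 1) × 100% ≈ 64.3%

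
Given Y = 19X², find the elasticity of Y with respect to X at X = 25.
Elasticity = 2

Elasticity = (dY/dX) · (X/Y)

dY/dX = 38·X
At X = 25: dY/dX = 950, Y = 11875

Elasticity = 950 · (25 / 11875) = 2

Interpretation: for a small percentage change in X, the percentage change in Y is approximately 2.00 times as large.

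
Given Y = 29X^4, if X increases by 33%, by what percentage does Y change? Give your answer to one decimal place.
212.9%

For Y = 29X^4:
If X → X(1 + 0.33)
Then Y → Y · (1 + 0.33)^4
     ≈ Y · 3.1290

Percentage change = ((1 + 0.33)^4 − 1) × 100% ≈ 212.9%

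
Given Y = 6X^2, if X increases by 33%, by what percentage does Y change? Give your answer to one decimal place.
76.9%

For Y = 6X^2:
If X → X(1 + 0.33)
Then Y → Y · (1 + 0.33)^2
     = Y · 1.7689

Percentage change = ((1 + 0.33)^2 − 1) × 100% ≈ 76.9%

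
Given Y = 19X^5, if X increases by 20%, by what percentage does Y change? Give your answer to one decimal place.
148.8%

For Y = 19X^5:
If X → X(1 + 0.2)
Then Y → Y · (1 + 0.2)^5
     ≈ Y · 2.4883

Percentage change = ((1 + 0.2)^5 − 1) × 100% ≈ 148.8%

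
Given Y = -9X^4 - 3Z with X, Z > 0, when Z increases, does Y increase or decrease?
Y decreases

Taking the partial derivative:
∂Y/∂Z = -3

∂Y/∂Z = -3 < 0 (assuming positive values)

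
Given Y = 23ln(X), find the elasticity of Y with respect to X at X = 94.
Elasticity = 1/ln(94) ≈ 0.2201

Elasticity = (dY/dX) · (X/Y)

dY/dX = 23/X
At X = 94: dY/dX = 23/94, Y = 23·ln(94)

Elasticity = (23/94) · (94 / (23·ln(94))) = 1/ln(94) ≈ 0.2201

Interpretation: for a small percentage change in X, the percentage change in Y is approximately 0.22 times as large.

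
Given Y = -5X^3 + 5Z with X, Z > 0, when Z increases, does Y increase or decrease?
Y increases

Taking the partial derivative:
∂Y/∂Z = 5

∂Y/∂Z = 5 > 0 (assuming positive values)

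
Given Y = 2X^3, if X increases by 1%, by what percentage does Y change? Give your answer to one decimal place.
3.0%

For Y = 2X^3:
If X → X(1 + 0.01)
Then Y → Y · (1 + 0.01)^3
     ≈ Y · 1.0303

Percentage change = ((1 + 0.01)^3 − 1) × 100% ≈ 3.0%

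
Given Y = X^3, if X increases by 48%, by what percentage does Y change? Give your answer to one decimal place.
224.2%

For Y = X^3:
If X → X(1 + 0.48)
Then Y → Y · (1 + 0.48)^3
     ≈ Y · 3.2418

Percentage change = ((1 + 0.48)^3 − 1) × 100% ≈ 224.2%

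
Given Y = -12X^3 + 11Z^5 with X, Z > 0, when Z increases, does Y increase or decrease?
Y increases

Taking the partial derivative:
∂Y/∂Z = 55Z^4

∂Y/∂Z = 55Z^4 > 0 (assuming positive values)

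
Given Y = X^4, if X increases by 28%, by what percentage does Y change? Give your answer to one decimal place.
168.4%

For Y = X^4:
If X → X(1 + 0.28)
Then Y → Y · (1 + 0.28)^4
     ≈ Y · 2.6844

Percentage change = ((1 + 0.28)^4 − 1) × 100% ≈ 168.4%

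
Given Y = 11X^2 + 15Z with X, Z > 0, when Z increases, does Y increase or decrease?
Y increases

Taking the partial derivative:
∂Y/∂Z = 15

∂Y/∂Z = 15 > 0 (assuming positive values)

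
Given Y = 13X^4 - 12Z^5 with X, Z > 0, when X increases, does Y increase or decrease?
Y increases

Taking the partial derivative:
∂Y/∂X = 52X^3

∂Y/∂X = 52X^3 > 0 (assuming positive values)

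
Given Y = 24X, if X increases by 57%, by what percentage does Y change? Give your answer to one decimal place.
57.0%

For Y = 24X:
If X → X(1 + 0.57)
Then Y → Y · (1 + 0.57)^1
     = Y · 1.5700

Percentage change = ((1 + 0.57)^1 − 1) × 100% = 57.0%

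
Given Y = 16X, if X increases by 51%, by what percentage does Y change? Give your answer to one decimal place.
51.0%

For Y = 16X:
If X → X(1 + 0.51)
Then Y → Y · (1 + 0.51)^1
     = Y · 1.5100

Percentage change = ((1 + 0.51)^1 − 1) × 100% = 51.0%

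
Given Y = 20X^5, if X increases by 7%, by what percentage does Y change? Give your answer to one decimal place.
40.3%

For Y = 20X^5:
If X → X(1 + 0.07)
Then Y → Y · (1 + 0.07)^5
     ≈ Y · 1.4026

Percentage change = ((1 + 0.07)^5 − 1) × 100% ≈ 40.3%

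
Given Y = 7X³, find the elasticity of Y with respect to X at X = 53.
Elasticity = 3

Elasticity = (dY/dX) · (X/Y)

dY/dX = 21·X²
At X = 53: dY/dX = 58989, Y = 1042139

Elasticity = 58989 · (53 / 1042139) = 3

Interpretation: for a small percentage change in X, the percentage change in Y is approximately 3.00 times as large.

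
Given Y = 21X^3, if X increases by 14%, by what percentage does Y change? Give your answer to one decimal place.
48.2%

For Y = 21X^3:
If X → X(1 + 0.14)
Then Y → Y · (1 + 0.14)^3
     ≈ Y · 1.4815

Percentage change = ((1 + 0.14)^3 − 1) × 100% ≈ 48.2%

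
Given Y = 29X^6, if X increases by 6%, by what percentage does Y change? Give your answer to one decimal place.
41.9%

For Y = 29X^6:
If X → X(1 + 0.06)
Then Y → Y · (1 + 0.06)^6
     ≈ Y · 1.4185

Percentage change = ((1 + 0.06)^6 − 1) × 100% ≈ 41.9%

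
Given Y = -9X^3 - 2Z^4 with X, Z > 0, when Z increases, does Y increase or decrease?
Y decreases

Taking the partial derivative:
∂Y/∂Z = -8Z^3

∂Y/∂Z = -8Z^3 < 0 (assuming positive values)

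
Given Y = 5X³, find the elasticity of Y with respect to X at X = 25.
Elasticity = 3

Elasticity = (dY/dX) · (X/Y)

dY/dX = 15·X²
At X = 25: dY/dX = 9375, Y = 78125

Elasticity = 9375 · (25 / 78125) = 3

Interpretation: for a small percentage change in X, the percentage change in Y is approximately 3.00 times as large.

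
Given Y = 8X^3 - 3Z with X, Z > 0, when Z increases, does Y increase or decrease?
Y decreases

Taking the partial derivative:
∂Y/∂Z = -3

∂Y/∂Z = -3 < 0 (assuming positive values)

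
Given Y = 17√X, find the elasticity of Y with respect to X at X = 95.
Elasticity = 1/2

Elasticity = (dY/dX) · (X/Y)

dY/dX = 17/(2·√X)
At X = 95: dY/dX = 17·√95/190, Y = 17·√95

Elasticity = (17·√95/190) · (95 / (17·√95)) = 1/2

Interpretation: for a small percentage change in X, the percentage change in Y is approximately 0.50 times as large.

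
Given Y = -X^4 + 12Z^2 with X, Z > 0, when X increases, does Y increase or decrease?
Y decreases

Taking the partial derivative:
∂Y/∂X = -4X^3

∂Y/∂X = -4X^3 < 0 (assuming positive values)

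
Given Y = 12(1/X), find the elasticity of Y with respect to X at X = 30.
Elasticity = -1

Elasticity = (dY/dX) · (X/Y)

dY/dX = -12/X²
At X = 30: dY/dX = -1/75, Y = 2/5

Elasticity = (-1/75) · (30 / (2/5)) = -1

Interpretation: for a small percentage change in X, the percentage change in Y is approximately -1.00 times as large.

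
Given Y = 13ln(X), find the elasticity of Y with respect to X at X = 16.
Elasticity = 1/ln(16) ≈ 0.3607

Elasticity = (dY/dX) · (X/Y)

dY/dX = 13/X
At X = 16: dY/dX = 13/16, Y = 13·ln(16)

Elasticity = (13/16) · (16 / (13·ln(16))) = 1/ln(16) ≈ 0.3607

Interpretation: for a small percentage change in X, the percentage change in Y is approximately 0.36 times as large.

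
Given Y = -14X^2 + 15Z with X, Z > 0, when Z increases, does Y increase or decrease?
Y increases

Taking the partial derivative:
∂Y/∂Z = 15

∂Y/∂Z = 15 > 0 (assuming positive values)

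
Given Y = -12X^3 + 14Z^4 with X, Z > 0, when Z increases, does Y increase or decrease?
Y increases

Taking the partial derivative:
∂Y/∂Z = 56Z^3

∂Y/∂Z = 56Z^3 > 0 (assuming positive values)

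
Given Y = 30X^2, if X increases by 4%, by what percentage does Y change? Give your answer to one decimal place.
8.2%

For Y = 30X^2:
If X → X(1 + 0.04)
Then Y → Y · (1 + 0.04)^2
     = Y · 1.0816

Percentage change = ((1 + 0.04)^2 − 1) × 100% ≈ 8.2%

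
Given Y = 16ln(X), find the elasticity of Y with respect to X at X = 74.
Elasticity = 1/ln(74) ≈ 0.2323

Elasticity = (dY/dX) · (X/Y)

dY/dX = 16/X
At X = 74: dY/dX = 8/37, Y = 16·ln(74)

Elasticity = (8/37) · (74 / (16·ln(74))) = 1/ln(74) ≈ 0.2323

Interpretation: for a small percentage change in X, the percentage change in Y is approximately 0.23 times as large.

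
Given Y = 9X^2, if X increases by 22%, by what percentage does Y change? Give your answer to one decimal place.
48.8%

For Y = 9X^2:
If X → X(1 + 0.22)
Then Y → Y · (1 + 0.22)^2
     = Y · 1.4884

Percentage change = ((1 + 0.22)^2 − 1) × 100% ≈ 48.8%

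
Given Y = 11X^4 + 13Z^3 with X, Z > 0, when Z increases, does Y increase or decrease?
Y increases

Taking the partial derivative:
∂Y/∂Z = 39Z^2

∂Y/∂Z = 39Z^2 > 0 (assuming positive values)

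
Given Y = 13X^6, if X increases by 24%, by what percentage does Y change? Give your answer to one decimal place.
263.5%

For Y = 13X^6:
If X → X(1 + 0.24)
Then Y → Y · (1 + 0.24)^6
     ≈ Y · 3.6352

Percentage change = ((1 + 0.24)^6 − 1) × 100% ≈ 263.5%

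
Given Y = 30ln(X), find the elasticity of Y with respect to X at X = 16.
Elasticity = 1/ln(16) ≈ 0.3607

Elasticity = (dY/dX) · (X/Y)

dY/dX = 30/X
At X = 16: dY/dX = 15/8, Y = 30·ln(16)

Elasticity = (15/8) · (16 / (30·ln(16))) = 1/ln(16) ≈ 0.3607

Interpretation: for a small percentage change in X, the percentage change in Y is approximately 0.36 times as large.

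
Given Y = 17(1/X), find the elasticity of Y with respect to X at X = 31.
Elasticity = -1

Elasticity = (dY/dX) · (X/Y)

dY/dX = -17/X²
At X = 31: dY/dX = -17/961, Y = 17/31

Elasticity = (-17/961) · (31 / (17/31)) = -1

Interpretation: for a small percentage change in X, the percentage change in Y is approximately -1.00 times as large.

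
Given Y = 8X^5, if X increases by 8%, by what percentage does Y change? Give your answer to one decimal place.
46.9%

For Y = 8X^5:
If X → X(1 + 0.08)
Then Y → Y · (1 + 0.08)^5
     ≈ Y · 1.4693

Percentage change = ((1 + 0.08)^5 − 1) × 100% ≈ 46.9%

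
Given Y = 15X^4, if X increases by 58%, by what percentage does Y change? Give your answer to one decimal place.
523.2%

For Y = 15X^4:
If X → X(1 + 0.58)
Then Y → Y · (1 + 0.58)^4
     ≈ Y · 6.2320

Percentage change = ((1 + 0.58)^4 − 1) × 100% ≈ 523.2%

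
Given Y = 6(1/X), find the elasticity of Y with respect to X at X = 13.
Elasticity = -1

Elasticity = (dY/dX) · (X/Y)

dY/dX = -6/X²
At X = 13: dY/dX = -6/169, Y = 6/13

Elasticity = (-6/169) · (13 / (6/13)) = -1

Interpretation: for a small percentage change in X, the percentage change in Y is approximately -1.00 times as large.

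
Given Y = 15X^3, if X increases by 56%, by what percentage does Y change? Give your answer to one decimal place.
279.6%

For Y = 15X^3:
If X → X(1 + 0.56)
Then Y → Y · (1 + 0.56)^3
     ≈ Y · 3.7964

Percentage change = ((1 + 0.56)^3 − 1) × 100% ≈ 279.6%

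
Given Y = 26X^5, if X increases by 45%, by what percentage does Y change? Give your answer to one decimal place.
541.0%

For Y = 26X^5:
If X → X(1 + 0.45)
Then Y → Y · (1 + 0.45)^5
     ≈ Y · 6.4097

Percentage change = ((1 + 0.45)^5 − 1) × 100% ≈ 541.0%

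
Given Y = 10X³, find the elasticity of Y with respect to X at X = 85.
Elasticity = 3

Elasticity = (dY/dX) · (X/Y)

dY/dX = 30·X²
At X = 85: dY/dX = 216750, Y = 6141250

Elasticity = 216750 · (85 / 6141250) = 3

Interpretation: for a small percentage change in X, the percentage change in Y is approximately 3.00 times as large.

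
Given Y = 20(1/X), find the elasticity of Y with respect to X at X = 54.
Elasticity = -1

Elasticity = (dY/dX) · (X/Y)

dY/dX = -20/X²
At X = 54: dY/dX = -5/729, Y = 10/27

Elasticity = (-5/729) · (54 / (10/27)) = -1

Interpretation: for a small percentage change in X, the percentage change in Y is approximately -1.00 times as large.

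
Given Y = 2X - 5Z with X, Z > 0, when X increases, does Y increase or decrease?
Y increases

Taking the partial derivative:
∂Y/∂X = 2

∂Y/∂X = 2 > 0 (assuming positive values)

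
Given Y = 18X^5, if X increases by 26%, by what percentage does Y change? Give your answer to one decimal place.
217.6%

For Y = 18X^5:
If X → X(1 + 0.26)
Then Y → Y · (1 + 0.26)^5
     ≈ Y · 3.1758

Percentage change = ((1 + 0.26)^5 − 1) × 100% ≈ 217.6%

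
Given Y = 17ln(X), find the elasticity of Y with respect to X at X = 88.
Elasticity = 1/ln(88) ≈ 0.2233

Elasticity = (dY/dX) · (X/Y)

dY/dX = 17/X
At X = 88: dY/dX = 17/88, Y = 17·ln(88)

Elasticity = (17/88) · (88 / (17·ln(88))) = 1/ln(88) ≈ 0.2233

Interpretation: for a small percentage change in X, the percentage change in Y is approximately 0.22 times as large.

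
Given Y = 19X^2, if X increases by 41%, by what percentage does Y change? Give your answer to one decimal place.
98.8%

For Y = 19X^2:
If X → X(1 + 0.41)
Then Y → Y · (1 + 0.41)^2
     = Y · 1.9881

Percentage change = ((1 + 0.41)^2 − 1) × 100% ≈ 98.8%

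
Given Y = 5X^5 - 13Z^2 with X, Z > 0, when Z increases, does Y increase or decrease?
Y decreases

Taking the partial derivative:
∂Y/∂Z = -26Z

∂Y/∂Z = -26Z < 0 (assuming positive values)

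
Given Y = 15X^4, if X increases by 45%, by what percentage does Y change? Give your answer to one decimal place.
342.1%

For Y = 15X^4:
If X → X(1 + 0.45)
Then Y → Y · (1 + 0.45)^4
     ≈ Y · 4.4205

Percentage change = ((1 + 0.45)^4 − 1) × 100% ≈ 342.1%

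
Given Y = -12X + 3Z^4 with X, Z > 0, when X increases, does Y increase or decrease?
Y decreases

Taking the partial derivative:
∂Y/∂X = -12

∂Y/∂X = -12 < 0 (assuming positive values)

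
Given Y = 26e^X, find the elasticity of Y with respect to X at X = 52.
Elasticity = 52

Elasticity = (dY/dX) · (X/Y)

dY/dX = 26·e^X
At X = 52: dY/dX = 26·e^52, Y = 26·e^52

Elasticity = (26·e^52) · (52 / (26·e^52)) = 52

Interpretation: for a small percentage change in X, the percentage change in Y is approximately 52.00 times as large.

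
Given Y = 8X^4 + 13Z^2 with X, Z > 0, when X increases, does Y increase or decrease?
Y increases

Taking the partial derivative:
∂Y/∂X = 32X^3

∂Y/∂X = 32X^3 > 0 (assuming positive values)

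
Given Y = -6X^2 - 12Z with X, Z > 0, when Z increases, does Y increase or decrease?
Y decreases

Taking the partial derivative:
∂Y/∂Z = -12

∂Y/∂Z = -12 < 0 (assuming positive values)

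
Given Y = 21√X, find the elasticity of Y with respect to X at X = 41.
Elasticity = 1/2

Elasticity = (dY/dX) · (X/Y)

dY/dX = 21/(2·√X)
At X = 41: dY/dX = 21·√41/82, Y = 21·√41

Elasticity = (21·√41/82) · (41 / (21·√41)) = 1/2

Interpretation: for a small percentage change in X, the percentage change in Y is approximately 0.50 times as large.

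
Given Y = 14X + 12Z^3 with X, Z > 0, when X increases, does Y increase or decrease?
Y increases

Taking the partial derivative:
∂Y/∂X = 14

∂Y/∂X = 14 > 0 (assuming positive values)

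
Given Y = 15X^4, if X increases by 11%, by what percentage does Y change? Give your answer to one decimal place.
51.8%

For Y = 15X^4:
If X → X(1 + 0.11)
Then Y → Y · (1 + 0.11)^4
     ≈ Y · 1.5181

Percentage change = ((1 + 0.11)^4 − 1) × 100% ≈ 51.8%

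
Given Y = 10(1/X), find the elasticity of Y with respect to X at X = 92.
Elasticity = -1

Elasticity = (dY/dX) · (X/Y)

dY/dX = -10/X²
At X = 92: dY/dX = -5/4232, Y = 5/46

Elasticity = (-5/4232) · (92 / (5/46)) = -1

Interpretation: for a small percentage change in X, the percentage change in Y is approximately -1.00 times as large.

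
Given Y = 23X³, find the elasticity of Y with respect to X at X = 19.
Elasticity = 3

Elasticity = (dY/dX) · (X/Y)

dY/dX = 69·X²
At X = 19: dY/dX = 24909, Y = 157757

Elasticity = 24909 · (19 / 157757) = 3

Interpretation: for a small percentage change in X, the percentage change in Y is approximately 3.00 times as large.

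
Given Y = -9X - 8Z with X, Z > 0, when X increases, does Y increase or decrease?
Y decreases

Taking the partial derivative:
∂Y/∂X = -9

∂Y/∂X = -9 < 0 (assuming positive values)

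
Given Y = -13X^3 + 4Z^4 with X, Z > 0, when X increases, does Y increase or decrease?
Y decreases

Taking the partial derivative:
∂Y/∂X = -39X^2

∂Y/∂X = -39X^2 < 0 (assuming positive values)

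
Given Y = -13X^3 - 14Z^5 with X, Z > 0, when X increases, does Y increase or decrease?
Y decreases

Taking the partial derivative:
∂Y/∂X = -39X^2

∂Y/∂X = -39X^2 < 0 (assuming positive values)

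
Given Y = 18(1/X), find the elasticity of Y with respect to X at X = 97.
Elasticity = -1

Elasticity = (dY/dX) · (X/Y)

dY/dX = -18/X²
At X = 97: dY/dX = -18/9409, Y = 18/97

Elasticity = (-18/9409) · (97 / (18/97)) = -1

Interpretation: for a small percentage change in X, the percentage change in Y is approximately -1.00 times as large.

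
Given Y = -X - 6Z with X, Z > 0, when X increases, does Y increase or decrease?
Y decreases

Taking the partial derivative:
∂Y/∂X = -1

∂Y/∂X = -1 < 0 (assuming positive values)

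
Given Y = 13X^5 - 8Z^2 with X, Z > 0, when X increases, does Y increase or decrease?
Y increases

Taking the partial derivative:
∂Y/∂X = 65X^4

∂Y/∂X = 65X^4 > 0 (assuming positive values)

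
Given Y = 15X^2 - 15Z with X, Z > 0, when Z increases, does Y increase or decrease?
Y decreases

Taking the partial derivative:
∂Y/∂Z = -15

∂Y/∂Z = -15 < 0 (assuming positive values)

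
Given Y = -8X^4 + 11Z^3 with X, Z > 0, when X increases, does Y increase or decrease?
Y decreases

Taking the partial derivative:
∂Y/∂X = -32X^3

∂Y/∂X = -32X^3 < 0 (assuming positive values)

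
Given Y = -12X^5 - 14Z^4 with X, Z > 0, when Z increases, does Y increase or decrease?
Y decreases

Taking the partial derivative:
∂Y/∂Z = -56Z^3

∂Y/∂Z = -56Z^3 < 0 (assuming positive values)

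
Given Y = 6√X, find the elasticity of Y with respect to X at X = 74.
Elasticity = 1/2

Elasticity = (dY/dX) · (X/Y)

dY/dX = 3/√X
At X = 74: dY/dX = 3·√74/74, Y = 6·√74

Elasticity = (3·√74/74) · (74 / (6·√74)) = 1/2

Interpretation: for a small percentage change in X, the percentage change in Y is approximately 0.50 times as large.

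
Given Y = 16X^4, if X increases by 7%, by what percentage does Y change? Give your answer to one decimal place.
31.1%

For Y = 16X^4:
If X → X(1 + 0.07)
Then Y → Y · (1 + 0.07)^4
     ≈ Y · 1.3108

Percentage change = ((1 + 0.07)^4 − 1) × 100% ≈ 31.1%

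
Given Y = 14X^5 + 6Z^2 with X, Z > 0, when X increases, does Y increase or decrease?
Y increases

Taking the partial derivative:
∂Y/∂X = 70X^4

∂Y/∂X = 70X^4 > 0 (assuming positive values)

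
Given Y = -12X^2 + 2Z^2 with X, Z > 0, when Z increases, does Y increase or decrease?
Y increases

Taking the partial derivative:
∂Y/∂Z = 4Z

∂Y/∂Z = 4Z > 0 (assuming positive values)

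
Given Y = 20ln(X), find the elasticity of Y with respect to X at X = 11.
Elasticity = 1/ln(11) ≈ 0.4170

Elasticity = (dY/dX) · (X/Y)

dY/dX = 20/X
At X = 11: dY/dX = 20/11, Y = 20·ln(11)

Elasticity = (20/11) · (11 / (20·ln(11))) = 1/ln(11) ≈ 0.4170

Interpretation: for a small percentage change in X, the percentage change in Y is approximately 0.42 times as large.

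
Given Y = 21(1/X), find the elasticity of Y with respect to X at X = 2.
Elasticity = -1

Elasticity = (dY/dX) · (X/Y)

dY/dX = -21/X²
At X = 2: dY/dX = -21/4, Y = 21/2

Elasticity = (-21/4) · (2 / (21/2)) = -1

Interpretation: for a small percentage change in X, the percentage change in Y is approximately -1.00 times as large.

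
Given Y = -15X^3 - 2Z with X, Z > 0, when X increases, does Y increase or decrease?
Y decreases

Taking the partial derivative:
∂Y/∂X = -45X^2

∂Y/∂X = -45X^2 < 0 (assuming positive values)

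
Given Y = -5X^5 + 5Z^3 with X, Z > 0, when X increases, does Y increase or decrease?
Y decreases

Taking the partial derivative:
∂Y/∂X = -25X^4

∂Y/∂X = -25X^4 < 0 (assuming positive values)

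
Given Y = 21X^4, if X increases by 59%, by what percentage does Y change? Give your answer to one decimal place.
539.1%

For Y = 21X^4:
If X → X(1 + 0.59)
Then Y → Y · (1 + 0.59)^4
     ≈ Y · 6.3913

Percentage change = ((1 + 0.59)^4 − 1) × 100% ≈ 539.1%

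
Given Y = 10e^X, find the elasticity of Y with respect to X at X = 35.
Elasticity = 35

Elasticity = (dY/dX) · (X/Y)

dY/dX = 10·e^X
At X = 35: dY/dX = 10·e^35, Y = 10·e^35

Elasticity = (10·e^35) · (35 / (10·e^35)) = 35

Interpretation: for a small percentage change in X, the percentage change in Y is approximately 35.00 times as large.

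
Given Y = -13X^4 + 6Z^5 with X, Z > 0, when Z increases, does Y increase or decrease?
Y increases

Taking the partial derivative:
∂Y/∂Z = 30Z^4

∂Y/∂Z = 30Z^4 > 0 (assuming positive values)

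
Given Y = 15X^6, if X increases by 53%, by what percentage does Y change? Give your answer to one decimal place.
1182.8%

For Y = 15X^6:
If X → X(1 + 0.53)
Then Y → Y · (1 + 0.53)^6
     ≈ Y · 12.8277

Percentage change = ((1 + 0.53)^6 − 1) × 100% ≈ 1182.8%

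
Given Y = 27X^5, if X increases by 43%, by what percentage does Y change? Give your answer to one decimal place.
498.0%

For Y = 27X^5:
If X → X(1 + 0.43)
Then Y → Y · (1 + 0.43)^5
     ≈ Y · 5.9797

Percentage change = ((1 + 0.43)^5 − 1) × 100% ≈ 498.0%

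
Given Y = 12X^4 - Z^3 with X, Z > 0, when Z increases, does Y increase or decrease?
Y decreases

Taking the partial derivative:
∂Y/∂Z = -3Z^2

∂Y/∂Z = -3Z^2 < 0 (assuming positive values)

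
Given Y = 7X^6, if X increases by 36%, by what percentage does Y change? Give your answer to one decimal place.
532.8%

For Y = 7X^6:
If X → X(1 + 0.36)
Then Y → Y · (1 + 0.36)^6
     ≈ Y · 6.3275

Percentage change = ((1 + 0.36)^6 − 1) × 100% ≈ 532.8%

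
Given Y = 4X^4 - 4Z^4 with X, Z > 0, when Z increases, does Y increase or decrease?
Y decreases

Taking the partial derivative:
∂Y/∂Z = -16Z^3

∂Y/∂Z = -16Z^3 < 0 (assuming positive values)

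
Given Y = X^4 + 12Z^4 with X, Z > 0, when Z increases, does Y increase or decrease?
Y increases

Taking the partial derivative:
∂Y/∂Z = 48Z^3

∂Y/∂Z = 48Z^3 > 0 (assuming positive values)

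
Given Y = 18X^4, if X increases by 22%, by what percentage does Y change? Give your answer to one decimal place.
121.5%

For Y = 18X^4:
If X → X(1 + 0.22)
Then Y → Y · (1 + 0.22)^4
     ≈ Y · 2.2153

Percentage change = ((1 + 0.22)^4 − 1) × 100% ≈ 121.5%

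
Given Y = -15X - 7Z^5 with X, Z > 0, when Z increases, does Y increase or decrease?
Y decreases

Taking the partial derivative:
∂Y/∂Z = -35Z^4

∂Y/∂Z = -35Z^4 < 0 (assuming positive values)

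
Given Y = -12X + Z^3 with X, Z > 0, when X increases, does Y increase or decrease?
Y decreases

Taking the partial derivative:
∂Y/∂X = -12

∂Y/∂X = -12 < 0 (assuming positive values)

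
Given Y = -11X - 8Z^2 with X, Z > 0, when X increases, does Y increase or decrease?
Y decreases

Taking the partial derivative:
∂Y/∂X = -11

∂Y/∂X = -11 < 0 (assuming positive values)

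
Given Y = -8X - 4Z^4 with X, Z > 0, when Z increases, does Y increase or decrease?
Y decreases

Taking the partial derivative:
∂Y/∂Z = -16Z^3

∂Y/∂Z = -16Z^3 < 0 (assuming positive values)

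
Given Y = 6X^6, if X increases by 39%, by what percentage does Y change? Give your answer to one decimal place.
621.3%

For Y = 6X^6:
If X → X(1 + 0.39)
Then Y → Y · (1 + 0.39)^6
     ≈ Y · 7.2125

Percentage change = ((1 + 0.39)^6 − 1) × 100% ≈ 621.3%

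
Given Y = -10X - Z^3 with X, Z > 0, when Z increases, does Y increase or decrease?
Y decreases

Taking the partial derivative:
∂Y/∂Z = -3Z^2

∂Y/∂Z = -3Z^2 < 0 (assuming positive values)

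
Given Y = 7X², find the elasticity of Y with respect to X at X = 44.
Elasticity = 2

Elasticity = (dY/dX) · (X/Y)

dY/dX = 14·X
At X = 44: dY/dX = 616, Y = 13552

Elasticity = 616 · (44 / 13552) = 2

Interpretation: for a small percentage change in X, the percentage change in Y is approximately 2.00 times as large.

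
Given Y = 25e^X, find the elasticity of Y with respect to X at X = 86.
Elasticity = 86

Elasticity = (dY/dX) · (X/Y)

dY/dX = 25·e^X
At X = 86: dY/dX = 25·e^86, Y = 25·e^86

Elasticity = (25·e^86) · (86 / (25·e^86)) = 86

Interpretation: for a small percentage change in X, the percentage change in Y is approximately 86.00 times as large.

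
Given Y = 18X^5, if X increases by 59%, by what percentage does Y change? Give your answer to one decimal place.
916.2%

For Y = 18X^5:
If X → X(1 + 0.59)
Then Y → Y · (1 + 0.59)^5
     ≈ Y · 10.1622

Percentage change = ((1 + 0.59)^5 − 1) × 100% ≈ 916.2%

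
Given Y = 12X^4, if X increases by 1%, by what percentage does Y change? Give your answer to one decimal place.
4.1%

For Y = 12X^4:
If X → X(1 + 0.01)
Then Y → Y · (1 + 0.01)^4
     ≈ Y · 1.0406

Percentage change = ((1 + 0.01)^4 − 1) × 100% ≈ 4.1%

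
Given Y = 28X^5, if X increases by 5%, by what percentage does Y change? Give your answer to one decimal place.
27.6%

For Y = 28X^5:
If X → X(1 + 0.05)
Then Y → Y · (1 + 0.05)^5
     ≈ Y · 1.2763

Percentage change = ((1 + 0.05)^5 − 1) × 100% ≈ 27.6%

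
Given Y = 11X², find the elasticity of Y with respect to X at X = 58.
Elasticity = 2

Elasticity = (dY/dX) · (X/Y)

dY/dX = 22·X
At X = 58: dY/dX = 1276, Y = 37004

Elasticity = 1276 · (58 / 37004) = 2

Interpretation: for a small percentage change in X, the percentage change in Y is approximately 2.00 times as large.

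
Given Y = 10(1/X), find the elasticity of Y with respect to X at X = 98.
Elasticity = -1

Elasticity = (dY/dX) · (X/Y)

dY/dX = -10/X²
At X = 98: dY/dX = -5/4802, Y = 5/49

Elasticity = (-5/4802) · (98 / (5/49)) = -1

Interpretation: for a small percentage change in X, the percentage change in Y is approximately -1.00 times as large.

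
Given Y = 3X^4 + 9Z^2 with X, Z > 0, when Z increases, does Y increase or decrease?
Y increases

Taking the partial derivative:
∂Y/∂Z = 18Z

∂Y/∂Z = 18Z > 0 (assuming positive values)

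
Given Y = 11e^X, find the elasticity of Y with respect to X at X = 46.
Elasticity = 46

Elasticity = (dY/dX) · (X/Y)

dY/dX = 11·e^X
At X = 46: dY/dX = 11·e^46, Y = 11·e^46

Elasticity = (11·e^46) · (46 / (11·e^46)) = 46

Interpretation: for a small percentage change in X, the percentage change in Y is approximately 46.00 times as large.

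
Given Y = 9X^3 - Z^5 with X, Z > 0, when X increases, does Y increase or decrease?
Y increases

Taking the partial derivative:
∂Y/∂X = 27X^2

∂Y/∂X = 27X^2 > 0 (assuming positive values)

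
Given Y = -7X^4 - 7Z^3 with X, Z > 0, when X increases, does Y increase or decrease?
Y decreases

Taking the partial derivative:
∂Y/∂X = -28X^3

∂Y/∂X = -28X^3 < 0 (assuming positive values)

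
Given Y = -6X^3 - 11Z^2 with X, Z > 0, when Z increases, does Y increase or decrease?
Y decreases

Taking the partial derivative:
∂Y/∂Z = -22Z

∂Y/∂Z = -22Z < 0 (assuming positive values)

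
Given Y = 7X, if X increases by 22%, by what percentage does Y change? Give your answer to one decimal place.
22.0%

For Y = 7X:
If X → X(1 + 0.22)
Then Y → Y · (1 + 0.22)^1
     = Y · 1.2200

Percentage change = ((1 + 0.22)^1 − 1) × 100% = 22.0%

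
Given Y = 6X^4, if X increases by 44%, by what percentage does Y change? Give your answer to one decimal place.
330.0%

For Y = 6X^4:
If X → X(1 + 0.44)
Then Y → Y · (1 + 0.44)^4
     ≈ Y · 4.2998

Percentage change = ((1 + 0.44)^4 − 1) × 100% ≈ 330.0%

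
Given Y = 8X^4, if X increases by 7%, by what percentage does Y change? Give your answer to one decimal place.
31.1%

For Y = 8X^4:
If X → X(1 + 0.07)
Then Y → Y · (1 + 0.07)^4
     ≈ Y · 1.3108

Percentage change = ((1 + 0.07)^4 − 1) × 100% ≈ 31.1%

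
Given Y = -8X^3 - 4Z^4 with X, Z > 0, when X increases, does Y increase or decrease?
Y decreases

Taking the partial derivative:
∂Y/∂X = -24X^2

∂Y/∂X = -24X^2 < 0 (assuming positive values)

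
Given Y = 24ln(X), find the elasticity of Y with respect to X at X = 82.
Elasticity = 1/ln(82) ≈ 0.2269

Elasticity = (dY/dX) · (X/Y)

dY/dX = 24/X
At X = 82: dY/dX = 12/41, Y = 24·ln(82)

Elasticity = (12/41) · (82 / (24·ln(82))) = 1/ln(82) ≈ 0.2269

Interpretation: for a small percentage change in X, the percentage change in Y is approximately 0.23 times as large.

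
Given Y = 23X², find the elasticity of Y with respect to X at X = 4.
Elasticity = 2

Elasticity = (dY/dX) · (X/Y)

dY/dX = 46·X
At X = 4: dY/dX = 184, Y = 368

Elasticity = 184 · (4 / 368) = 2

Interpretation: for a small percentage change in X, the percentage change in Y is approximately 2.00 times as large.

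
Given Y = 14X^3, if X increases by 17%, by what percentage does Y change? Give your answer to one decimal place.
60.2%

For Y = 14X^3:
If X → X(1 + 0.17)
Then Y → Y · (1 + 0.17)^3
     ≈ Y · 1.6016

Percentage change = ((1 + 0.17)^3 − 1) × 100% ≈ 60.2%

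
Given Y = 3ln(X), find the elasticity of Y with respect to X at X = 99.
Elasticity = 1/ln(99) ≈ 0.2176

Elasticity = (dY/dX) · (X/Y)

dY/dX = 3/X
At X = 99: dY/dX = 1/33, Y = 3·ln(99)

Elasticity = (1/33) · (99 / (3·ln(99))) = 1/ln(99) ≈ 0.2176

Interpretation: for a small percentage change in X, the percentage change in Y is approximately 0.22 times as large.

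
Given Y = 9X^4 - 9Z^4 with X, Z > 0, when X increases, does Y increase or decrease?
Y increases

Taking the partial derivative:
∂Y/∂X = 36X^3

∂Y/∂X = 36X^3 > 0 (assuming positive values)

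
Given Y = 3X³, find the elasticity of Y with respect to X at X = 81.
Elasticity = 3

Elasticity = (dY/dX) · (X/Y)

dY/dX = 9·X²
At X = 81: dY/dX = 59049, Y = 1594323

Elasticity = 59049 · (81 / 1594323) = 3

Interpretation: for a small percentage change in X, the percentage change in Y is approximately 3.00 times as large.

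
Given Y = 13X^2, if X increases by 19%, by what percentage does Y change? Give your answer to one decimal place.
41.6%

For Y = 13X^2:
If X → X(1 + 0.19)
Then Y → Y · (1 + 0.19)^2
     = Y · 1.4161

Percentage change = ((1 + 0.19)^2 − 1) × 100% ≈ 41.6%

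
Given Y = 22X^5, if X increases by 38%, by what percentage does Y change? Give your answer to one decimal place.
400.5%

For Y = 22X^5:
If X → X(1 + 0.38)
Then Y → Y · (1 + 0.38)^5
     ≈ Y · 5.0049

Percentage change = ((1 + 0.38)^5 − 1) × 100% ≈ 400.5%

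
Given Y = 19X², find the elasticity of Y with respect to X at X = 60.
Elasticity = 2

Elasticity = (dY/dX) · (X/Y)

dY/dX = 38·X
At X = 60: dY/dX = 2280, Y = 68400

Elasticity = 2280 · (60 / 68400) = 2

Interpretation: for a small percentage change in X, the percentage change in Y is approximately 2.00 times as large.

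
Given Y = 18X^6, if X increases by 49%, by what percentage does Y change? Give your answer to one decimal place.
994.3%

For Y = 18X^6:
If X → X(1 + 0.49)
Then Y → Y · (1 + 0.49)^6
     ≈ Y · 10.9425

Percentage change = ((1 + 0.49)^6 − 1) × 100% ≈ 994.3%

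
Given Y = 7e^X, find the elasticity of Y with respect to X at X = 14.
Elasticity = 14

Elasticity = (dY/dX) · (X/Y)

dY/dX = 7·e^X
At X = 14: dY/dX = 7·e^14, Y = 7·e^14

Elasticity = (7·e^14) · (14 / (7·e^14)) = 14

Interpretation: for a small percentage change in X, the percentage change in Y is approximately 14.00 times as large.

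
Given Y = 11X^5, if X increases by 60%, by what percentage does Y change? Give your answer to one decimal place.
948.6%

For Y = 11X^5:
If X → X(1 + 0.6)
Then Y → Y · (1 + 0.6)^5
     ≈ Y · 10.4858

Percentage change = ((1 + 0.6)^5 − 1) × 100% ≈ 948.6%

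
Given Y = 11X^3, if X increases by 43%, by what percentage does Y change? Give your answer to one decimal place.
192.4%

For Y = 11X^3:
If X → X(1 + 0.43)
Then Y → Y · (1 + 0.43)^3
     ≈ Y · 2.9242

Percentage change = ((1 + 0.43)^3 − 1) × 100% ≈ 192.4%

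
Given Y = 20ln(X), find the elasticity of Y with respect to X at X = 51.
Elasticity = 1/ln(51) ≈ 0.2543

Elasticity = (dY/dX) · (X/Y)

dY/dX = 20/X
At X = 51: dY/dX = 20/51, Y = 20·ln(51)

Elasticity = (20/51) · (51 / (20·ln(51))) = 1/ln(51) ≈ 0.2543

Interpretation: for a small percentage change in X, the percentage change in Y is approximately 0.25 times as large.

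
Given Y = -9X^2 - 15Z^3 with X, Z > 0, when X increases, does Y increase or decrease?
Y decreases

Taking the partial derivative:
∂Y/∂X = -18X

∂Y/∂X = -18X < 0 (assuming positive values)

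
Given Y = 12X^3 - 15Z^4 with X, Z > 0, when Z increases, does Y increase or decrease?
Y decreases

Taking the partial derivative:
∂Y/∂Z = -60Z^3

∂Y/∂Z = -60Z^3 < 0 (assuming positive values)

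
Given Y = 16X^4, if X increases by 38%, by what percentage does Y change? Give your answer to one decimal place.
262.7%

For Y = 16X^4:
If X → X(1 + 0.38)
Then Y → Y · (1 + 0.38)^4
     ≈ Y · 3.6267

Percentage change = ((1 + 0.38)^4 − 1) × 100% ≈ 262.7%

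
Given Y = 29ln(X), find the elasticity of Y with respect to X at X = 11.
Elasticity = 1/ln(11) ≈ 0.4170

Elasticity = (dY/dX) · (X/Y)

dY/dX = 29/X
At X = 11: dY/dX = 29/11, Y = 29·ln(11)

Elasticity = (29/11) · (11 / (29·ln(11))) = 1/ln(11) ≈ 0.4170

Interpretation: for a small percentage change in X, the percentage change in Y is approximately 0.42 times as large.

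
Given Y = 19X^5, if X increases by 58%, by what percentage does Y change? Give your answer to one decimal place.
884.7%

For Y = 19X^5:
If X → X(1 + 0.58)
Then Y → Y · (1 + 0.58)^5
     ≈ Y · 9.8466

Percentage change = ((1 + 0.58)^5 − 1) × 100% ≈ 884.7%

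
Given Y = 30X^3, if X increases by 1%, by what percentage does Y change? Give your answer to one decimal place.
3.0%

For Y = 30X^3:
If X → X(1 + 0.01)
Then Y → Y · (1 + 0.01)^3
     ≈ Y · 1.0303

Percentage change = ((1 + 0.01)^3 − 1) × 100% ≈ 3.0%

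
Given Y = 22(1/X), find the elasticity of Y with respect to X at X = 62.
Elasticity = -1

Elasticity = (dY/dX) · (X/Y)

dY/dX = -22/X²
At X = 62: dY/dX = -11/1922, Y = 11/31

Elasticity = (-11/1922) · (62 / (11/31)) = -1

Interpretation: for a small percentage change in X, the percentage change in Y is approximately -1.00 times as large.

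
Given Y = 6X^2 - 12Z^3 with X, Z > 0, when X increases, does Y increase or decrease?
Y increases

Taking the partial derivative:
∂Y/∂X = 12X

∂Y/∂X = 12X > 0 (assuming positive values)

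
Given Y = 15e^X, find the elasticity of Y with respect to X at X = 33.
Elasticity = 33

Elasticity = (dY/dX) · (X/Y)

dY/dX = 15·e^X
At X = 33: dY/dX = 15·e^33, Y = 15·e^33

Elasticity = (15·e^33) · (33 / (15·e^33)) = 33

Interpretation: for a small percentage change in X, the percentage change in Y is approximately 33.00 times as large.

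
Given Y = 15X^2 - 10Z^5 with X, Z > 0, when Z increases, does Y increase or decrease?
Y decreases

Taking the partial derivative:
∂Y/∂Z = -50Z^4

∂Y/∂Z = -50Z^4 < 0 (assuming positive values)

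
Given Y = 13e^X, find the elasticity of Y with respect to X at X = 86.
Elasticity = 86

Elasticity = (dY/dX) · (X/Y)

dY/dX = 13·e^X
At X = 86: dY/dX = 13·e^86, Y = 13·e^86

Elasticity = (13·e^86) · (86 / (13·e^86)) = 86

Interpretation: for a small percentage change in X, the percentage change in Y is approximately 86.00 times as large.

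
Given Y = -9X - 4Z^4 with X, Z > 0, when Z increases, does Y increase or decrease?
Y decreases

Taking the partial derivative:
∂Y/∂Z = -16Z^3

∂Y/∂Z = -16Z^3 < 0 (assuming positive values)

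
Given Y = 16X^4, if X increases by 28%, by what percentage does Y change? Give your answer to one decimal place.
168.4%

For Y = 16X^4:
If X → X(1 + 0.28)
Then Y → Y · (1 + 0.28)^4
     ≈ Y · 2.6844

Percentage change = ((1 + 0.28)^4 − 1) × 100% ≈ 168.4%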